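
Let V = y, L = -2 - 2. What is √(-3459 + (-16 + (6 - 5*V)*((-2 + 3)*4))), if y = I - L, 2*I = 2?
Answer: I*√3551 ≈ 59.59*I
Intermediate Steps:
L = -4
I = 1 (I = (½)*2 = 1)
y = 5 (y = 1 - 1*(-4) = 1 + 4 = 5)
V = 5
√(-3459 + (-16 + (6 - 5*V)*((-2 + 3)*4))) = √(-3459 + (-16 + (6 - 5*5)*((-2 + 3)*4))) = √(-3459 + (-16 + (6 - 25)*(1*4))) = √(-3459 + (-16 - 19*4)) = √(-3459 + (-16 - 76)) = √(-3459 - 92) = √(-3551) = I*√3551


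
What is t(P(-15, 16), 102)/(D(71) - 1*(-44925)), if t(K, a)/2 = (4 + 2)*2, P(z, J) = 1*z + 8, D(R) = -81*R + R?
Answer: 24/39245 ≈ 0.00061154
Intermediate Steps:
D(R) = -80*R
P(z, J) = 8 + z (P(z, J) = z + 8 = 8 + z)
t(K, a) = 24 (t(K, a) = 2*((4 + 2)*2) = 2*(6*2) = 2*12 = 24)
t(P(-15, 16), 102)/(D(71) - 1*(-44925)) = 24/(-80*71 - 1*(-44925)) = 24/(-5680 + 44925) = 24/39245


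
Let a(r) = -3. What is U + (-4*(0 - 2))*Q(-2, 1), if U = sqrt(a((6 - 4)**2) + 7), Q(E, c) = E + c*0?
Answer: -14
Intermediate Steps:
Q(E, c) = E (Q(E, c) = E + 0 = E)
U = 2 (U = sqrt(-3 + 7) = sqrt(4) = 2)
U + (-4*(0 - 2))*Q(-2, 1) = 2 - 4*(0 - 2)*(-2) = 2 - 4*(-2)*(-2) = 2 + 8*(-2) = 2 - 16 = -14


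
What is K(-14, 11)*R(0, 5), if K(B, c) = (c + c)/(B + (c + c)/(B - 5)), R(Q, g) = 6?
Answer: -209/24 ≈ -8.7083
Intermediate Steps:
K(B, c) = 2*c/(B + 2*c/(-5 + B)) (K(B, c) = (2*c)/(B + (2*c)/(-5 + B)) = (2*c)/(B + 2*c/(-5 + B)) = 2*c/(B + 2*c/(-5 + B)))
K(-14, 11)*R(0, 5) = (2*11*(-5 - 14)/((-14)² - 5*(-14) + 2*11))*6 = (2*11*(-19)/(196 + 70 + 22))*6 = (2*11*(-19)/288)*6 = (2*11*(1/288)*(-19))*6 = -209/144*6 = -209/24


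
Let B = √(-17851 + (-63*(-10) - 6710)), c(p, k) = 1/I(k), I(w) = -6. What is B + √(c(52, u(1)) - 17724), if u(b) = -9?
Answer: I*(√638070 + 18*√2659)/6 ≈ 287.83*I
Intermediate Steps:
c(p, k) = -⅙ (c(p, k) = 1/(-6) = -⅙)
B = 3*I*√2659 (B = √(-17851 + (630 - 6710)) = √(-17851 - 6080) = √(-23931) = 3*I*√2659 ≈ 154.7*I)
B + √(c(52, u(1)) - 17724) = 3*I*√2659 + √(-⅙ - 17724) = 3*I*√2659 + √(-106345/6) = 3*I*√2659 + I*√638070/6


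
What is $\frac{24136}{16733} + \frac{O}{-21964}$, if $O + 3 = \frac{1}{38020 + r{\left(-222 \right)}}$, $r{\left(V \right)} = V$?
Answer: $\frac{20039490490061}{13891657486376} \approx 1.4426$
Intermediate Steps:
$O = - \frac{113393}{37798}$ ($O = -3 + \frac{1}{38020 - 222} = -3 + \frac{1}{37798} = - \frac{113393}{37798} \approx -3.0$)
$\frac{24136}{16733} + \frac{O}{-21964} = \frac{24136}{16733} - \frac{113393}{37798 \left(-21964\right)} = 24136 \cdot \frac{1}{16733} - - \frac{113393}{830195272} = \frac{24136}{16733} + \frac{113393}{830195272} = \frac{20039490490061}{13891657486376}$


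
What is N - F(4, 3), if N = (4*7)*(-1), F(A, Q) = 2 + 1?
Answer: -31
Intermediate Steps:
F(A, Q) = 3
N = -28 (N = 28*(-1) = -28)
N - F(4, 3) = -28 - 1*3 = -28 - 3 = -31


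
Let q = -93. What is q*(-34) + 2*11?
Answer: 3184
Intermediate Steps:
q*(-34) + 2*11 = -93*(-34) + 2*11 = 3162 + 22 = 3184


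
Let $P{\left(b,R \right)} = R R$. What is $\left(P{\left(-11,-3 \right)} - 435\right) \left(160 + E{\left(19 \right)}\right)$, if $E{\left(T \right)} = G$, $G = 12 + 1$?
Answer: $-73698$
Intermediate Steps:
$P{\left(b,R \right)} = R^{2}$
$G = 13$
$E{\left(T \right)} = 13$
$\left(P{\left(-11,-3 \right)} - 435\right) \left(160 + E{\left(19 \right)}\right) = \left(\left(-3\right)^{2} - 435\right) \left(160 + 13\right) = \left(9 - 435\right) 173 = \left(-426\right) 173 = -73698$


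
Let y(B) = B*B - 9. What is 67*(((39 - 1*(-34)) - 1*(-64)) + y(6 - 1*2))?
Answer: 9648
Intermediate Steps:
y(B) = -9 + B² (y(B) = B² - 9 = -9 + B²)
67*(((39 - 1*(-34)) - 1*(-64)) + y(6 - 1*2)) = 67*(((39 - 1*(-34)) - 1*(-64)) + (-9 + (6 - 1*2)²)) = 67*(((39 + 34) + 64) + (-9 + (6 - 2)²)) = 67*((73 + 64) + (-9 + 4²)) = 67*(137 + (-9 + 16)) = 67*(137 + 7) = 67*144 = 9648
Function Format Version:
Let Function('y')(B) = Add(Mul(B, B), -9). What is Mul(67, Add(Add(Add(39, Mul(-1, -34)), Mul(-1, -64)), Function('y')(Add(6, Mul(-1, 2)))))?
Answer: 9648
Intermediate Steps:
Function('y')(B) = Add(-9, Pow(B, 2)) (Function('y')(B) = Add(Pow(B, 2), -9) = Add(-9, Pow(B, 2)))
Mul(67, Add(Add(Add(39, Mul(-1, -34)), Mul(-1, -64)), Function('y')(Add(6, Mul(-1, 2))))) = Mul(67, Add(Add(Add(39, Mul(-1, -34)), Mul(-1, -64)), Add(-9, Pow(Add(6, Mul(-1, 2)), 2)))) = Mul(67, Add(Add(Add(39, 34), 64), Add(-9, Pow(Add(6, -2), 2)))) = Mul(67, Add(Add(73, 64), Add(-9, Pow(4, 2)))) = Mul(67, Add(137, Add(-9, 16))) = Mul(67, Add(137, 7)) = Mul(67, 144) = 9648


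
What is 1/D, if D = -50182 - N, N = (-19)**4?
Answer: -1/180503 ≈ -5.5401e-6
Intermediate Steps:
N = 130321
D = -180503 (D = -50182 - 1*130321 = -50182 - 130321 = -180503)
1/D = 1/(-180503) = -1/180503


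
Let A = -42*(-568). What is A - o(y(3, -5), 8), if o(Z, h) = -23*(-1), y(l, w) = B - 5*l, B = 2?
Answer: 23833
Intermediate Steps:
A = 23856
y(l, w) = 2 - 5*l
o(Z, h) = 23
A - o(y(3, -5), 8) = 23856 - 1*23 = 23856 - 23 = 23833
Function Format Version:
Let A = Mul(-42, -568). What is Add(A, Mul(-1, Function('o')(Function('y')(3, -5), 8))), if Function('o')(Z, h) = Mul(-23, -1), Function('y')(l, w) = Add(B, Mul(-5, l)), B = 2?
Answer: 23833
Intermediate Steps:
A = 23856
Function('y')(l, w) = Add(2, Mul(-5, l))
Function('o')(Z, h) = 23
Add(A, Mul(-1, Function('o')(Function('y')(3, -5), 8))) = Add(23856, Mul(-1, 23)) = Add(23856, -23) = 23833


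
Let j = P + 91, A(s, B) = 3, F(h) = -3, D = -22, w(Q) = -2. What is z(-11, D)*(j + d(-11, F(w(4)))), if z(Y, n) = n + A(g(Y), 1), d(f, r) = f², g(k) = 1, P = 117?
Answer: -6251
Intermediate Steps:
j = 208 (j = 117 + 91 = 208)
z(Y, n) = 3 + n (z(Y, n) = n + 3 = 3 + n)
z(-11, D)*(j + d(-11, F(w(4)))) = (3 - 22)*(208 + (-11)²) = -19*(208 + 121) = -19*329 = -6251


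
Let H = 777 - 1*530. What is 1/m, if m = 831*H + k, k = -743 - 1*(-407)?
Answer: 1/204921 ≈ 4.8799e-6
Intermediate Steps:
k = -336 (k = -743 + 407 = -336)
H = 247 (H = 777 - 530 = 247)
m = 204921 (m = 831*247 - 336 = 205257 - 336 = 204921)
1/m = 1/204921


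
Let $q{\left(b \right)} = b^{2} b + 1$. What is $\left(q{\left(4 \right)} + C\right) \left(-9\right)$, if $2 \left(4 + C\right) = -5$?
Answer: $- \frac{1053}{2} \approx -526.5$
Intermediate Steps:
$C = - \frac{13}{2}$ ($C = -4 + \frac{1}{2} \left(-5\right) = -4 - \frac{5}{2} = - \frac{13}{2} \approx -6.5$)
$q{\left(b \right)} = 1 + b^{3}$ ($q{\left(b \right)} = b^{3} + 1 = 1 + b^{3}$)
$\left(q{\left(4 \right)} + C\right) \left(-9\right) = \left(\left(1 + 4^{3}\right) - \frac{13}{2}\right) \left(-9\right) = \left(\left(1 + 64\right) - \frac{13}{2}\right) \left(-9\right) = \left(65 - \frac{13}{2}\right) \left(-9\right) = \frac{117}{2} \left(-9\right) = - \frac{1053}{2}$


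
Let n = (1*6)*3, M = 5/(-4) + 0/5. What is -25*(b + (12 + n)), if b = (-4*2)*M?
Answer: -1000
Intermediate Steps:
M = -5/4 (M = 5*(-¼) + 0*(⅕) = -5/4 + 0 = -5/4 ≈ -1.2500)
n = 18 (n = 6*3 = 18)
b = 10 (b = -4*2*(-5/4) = -8*(-5/4) = 10)
-25*(b + (12 + n)) = -25*(10 + (12 + 18)) = -25*(10 + 30) = -25*40 = -1000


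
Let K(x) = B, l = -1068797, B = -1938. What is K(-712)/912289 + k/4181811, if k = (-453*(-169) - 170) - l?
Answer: 345544805486/1271673391793 ≈ 0.27172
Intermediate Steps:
k = 1145184 (k = (-453*(-169) - 170) - 1*(-1068797) = (76557 - 170) + 1068797 = 76387 + 1068797 = 1145184)
K(x) = -1938
K(-712)/912289 + k/4181811 = -1938/912289 + 1145184/4181811 = -1938*1/912289 + 1145184*(1/4181811) = -1938/912289 + 381728/1393937 = 345544805486/1271673391793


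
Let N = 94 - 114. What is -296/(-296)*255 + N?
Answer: 235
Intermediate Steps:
N = -20
-296/(-296)*255 + N = -296/(-296)*255 - 20 = -296*(-1/296)*255 - 20 = 1*255 - 20 = 255 - 20 = 235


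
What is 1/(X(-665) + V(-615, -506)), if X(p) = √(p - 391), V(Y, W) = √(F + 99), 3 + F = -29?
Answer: 1/(√67 + 4*I*√66) ≈ 0.0072888 - 0.028937*I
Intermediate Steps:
F = -32 (F = -3 - 29 = -32)
V(Y, W) = √67 (V(Y, W) = √(-32 + 99) = √67)
X(p) = √(-391 + p)
1/(X(-665) + V(-615, -506)) = 1/(√(-391 - 665) + √67) = 1/(√(-1056) + √67) = 1/(4*I*√66 + √67) = 1/(√67 + 4*I*√66)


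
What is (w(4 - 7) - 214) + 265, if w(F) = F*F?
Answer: 60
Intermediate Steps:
w(F) = F²
(w(4 - 7) - 214) + 265 = ((4 - 7)² - 214) + 265 = ((-3)² - 214) + 265 = (9 - 214) + 265 = -205 + 265 = 60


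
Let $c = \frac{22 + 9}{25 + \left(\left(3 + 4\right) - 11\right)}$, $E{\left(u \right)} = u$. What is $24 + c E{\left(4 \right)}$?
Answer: $\frac{628}{21} \approx 29.905$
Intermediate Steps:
$c = \frac{31}{21}$ ($c = \frac{31}{25 + \left(7 - 11\right)} = \frac{31}{25 - 4} = \frac{31}{21} \approx 1.4762$)
$24 + c E{\left(4 \right)} = 24 + \frac{31}{21} \cdot 4 = 24 + \frac{124}{21} = \frac{628}{21}$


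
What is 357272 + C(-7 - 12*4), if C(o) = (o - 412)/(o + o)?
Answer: 39300387/110 ≈ 3.5728e+5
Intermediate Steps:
C(o) = (-412 + o)/(2*o) (C(o) = (-412 + o)/((2*o)) = (-412 + o)*(1/(2*o)) = (-412 + o)/(2*o))
357272 + C(-7 - 12*4) = 357272 + (-412 + (-7 - 12*4))/(2*(-7 - 12*4)) = 357272 + (-412 + (-7 - 48))/(2*(-7 - 48)) = 357272 + (½)*(-412 - 55)/(-55) = 357272 + (½)*(-1/55)*(-467) = 357272 + 467/110 = 39300387/110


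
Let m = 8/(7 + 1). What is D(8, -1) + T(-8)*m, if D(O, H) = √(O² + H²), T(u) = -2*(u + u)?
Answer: 32 + √65 ≈ 40.062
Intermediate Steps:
T(u) = -4*u
m = 1 (m = 8/8 = (⅛)*8 = 1)
D(O, H) = √(H² + O²)
D(8, -1) + T(-8)*m = √((-1)² + 8²) - 4*(-8)*1 = √(1 + 64) + 32*1 = √65 + 32 = 32 + √65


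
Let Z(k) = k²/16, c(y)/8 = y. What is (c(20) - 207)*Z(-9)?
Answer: -3807/16 ≈ -237.94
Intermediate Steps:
c(y) = 8*y
Z(k) = k²/16 (Z(k) = k²*(1/16) = k²/16)
(c(20) - 207)*Z(-9) = (8*20 - 207)*((1/16)*(-9)²) = (160 - 207)*((1/16)*81) = -47*81/16 = -3807/16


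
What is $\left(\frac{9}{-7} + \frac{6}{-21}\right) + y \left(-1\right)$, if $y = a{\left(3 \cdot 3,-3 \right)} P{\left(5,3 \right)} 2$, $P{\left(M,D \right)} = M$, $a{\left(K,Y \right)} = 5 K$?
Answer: $- \frac{3161}{7} \approx -451.57$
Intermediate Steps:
$y = 450$ ($y = 5 \cdot 3 \cdot 3 \cdot 5 \cdot 2 = 5 \cdot 9 \cdot 5 \cdot 2 = 45 \cdot 5 \cdot 2 = 225 \cdot 2 = 450$)
$\left(\frac{9}{-7} + \frac{6}{-21}\right) + y \left(-1\right) = \left(\frac{9}{-7} + \frac{6}{-21}\right) + 450 \left(-1\right) = \left(9 \left(- \frac{1}{7}\right) + 6 \left(- \frac{1}{21}\right)\right) - 450 = \left(- \frac{9}{7} - \frac{2}{7}\right) - 450 = - \frac{11}{7} - 450 = - \frac{3161}{7}$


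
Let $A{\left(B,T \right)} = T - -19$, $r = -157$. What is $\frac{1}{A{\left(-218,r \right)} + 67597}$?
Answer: $\frac{1}{67459} \approx 1.4824 \cdot 10^{-5}$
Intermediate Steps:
$A{\left(B,T \right)} = 19 + T$ ($A{\left(B,T \right)} = T + 19 = 19 + T$)
$\frac{1}{A{\left(-218,r \right)} + 67597} = \frac{1}{\left(19 - 157\right) + 67597} = \frac{1}{-138 + 67597} = \frac{1}{67459}$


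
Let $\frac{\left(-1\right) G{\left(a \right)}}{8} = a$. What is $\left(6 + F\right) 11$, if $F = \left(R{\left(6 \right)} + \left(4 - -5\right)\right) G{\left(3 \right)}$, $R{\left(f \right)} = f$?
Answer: $-3894$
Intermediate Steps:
$G{\left(a \right)} = - 8 a$
$F = -360$ ($F = \left(6 + \left(4 - -5\right)\right) \left(\left(-8\right) 3\right) = \left(6 + \left(4 + 5\right)\right) \left(-24\right) = \left(6 + 9\right) \left(-24\right) = 15 \left(-24\right) = -360$)
$\left(6 + F\right) 11 = \left(6 - 360\right) 11 = \left(-354\right) 11 = -3894$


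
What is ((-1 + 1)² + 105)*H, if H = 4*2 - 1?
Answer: 735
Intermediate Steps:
H = 7 (H = 8 - 1 = 7)
((-1 + 1)² + 105)*H = ((-1 + 1)² + 105)*7 = (0² + 105)*7 = (0 + 105)*7 = 105*7 = 735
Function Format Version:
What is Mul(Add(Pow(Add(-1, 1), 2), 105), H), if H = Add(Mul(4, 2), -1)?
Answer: 735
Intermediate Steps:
H = 7 (H = Add(8, -1) = 7)
Mul(Add(Pow(Add(-1, 1), 2), 105), H) = Mul(Add(Pow(Add(-1, 1), 2), 105), 7) = Mul(Add(Pow(0, 2), 105), 7) = Mul(Add(0, 105), 7) = Mul(105, 7) = 735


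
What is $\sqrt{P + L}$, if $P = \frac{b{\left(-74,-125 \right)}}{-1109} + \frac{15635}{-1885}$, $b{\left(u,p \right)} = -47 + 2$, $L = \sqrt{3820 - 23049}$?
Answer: $\frac{\sqrt{-1442787935654 + 174801756649 i \sqrt{19229}}}{418093} \approx 8.0827 + 8.5781 i$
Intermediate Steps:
$L = i \sqrt{19229}$ ($L = \sqrt{-19229} = i \sqrt{19229} \approx 138.67 i$)
$b{\left(u,p \right)} = -45$
$P = - \frac{3450878}{418093}$ ($P = - \frac{45}{-1109} + \frac{15635}{-1885} = \left(-45\right) \left(- \frac{1}{1109}\right) + 15635 \left(- \frac{1}{1885}\right) = \frac{45}{1109} - \frac{3127}{377} = - \frac{3450878}{418093} \approx -8.2538$)
$\sqrt{P + L} = \sqrt{- \frac{3450878}{418093} + i \sqrt{19229}}$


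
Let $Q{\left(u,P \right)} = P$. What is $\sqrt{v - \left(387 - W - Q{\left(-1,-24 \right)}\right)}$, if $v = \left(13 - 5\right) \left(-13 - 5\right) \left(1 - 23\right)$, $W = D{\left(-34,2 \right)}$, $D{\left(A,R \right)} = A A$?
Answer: $\sqrt{3913} \approx 62.554$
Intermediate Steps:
$D{\left(A,R \right)} = A^{2}$
$W = 1156$ ($W = \left(-34\right)^{2} = 1156$)
$v = 3168$ ($v = 8 \left(-18\right) \left(-22\right) = \left(-144\right) \left(-22\right) = 3168$)
$\sqrt{v - \left(387 - W - Q{\left(-1,-24 \right)}\right)} = \sqrt{3168 + \left(\left(1156 - 24\right) - 387\right)} = \sqrt{3168 + \left(1132 - 387\right)} = \sqrt{3168 + 745} = \sqrt{3913}$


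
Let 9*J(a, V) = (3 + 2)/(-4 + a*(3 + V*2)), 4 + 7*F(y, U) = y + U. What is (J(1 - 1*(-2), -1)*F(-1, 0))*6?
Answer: 50/21 ≈ 2.3810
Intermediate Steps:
F(y, U) = -4/7 + U/7 + y/7 (F(y, U) = -4/7 + (y + U)/7 = -4/7 + (U + y)/7 = -4/7 + (U/7 + y/7) = -4/7 + U/7 + y/7)
J(a, V) = 5/(9*(-4 + a*(3 + 2*V))) (J(a, V) = ((3 + 2)/(-4 + a*(3 + V*2)))/9 = (5/(-4 + a*(3 + 2*V)))/9 = 5/(9*(-4 + a*(3 + 2*V))))
(J(1 - 1*(-2), -1)*F(-1, 0))*6 = ((5/(9*(-4 + 3*(1 - 1*(-2)) + 2*(-1)*(1 - 1*(-2)))))*(-4/7 + (⅐)*0 + (⅐)*(-1)))*6 = ((5/(9*(-4 + 3*(1 + 2) + 2*(-1)*(1 + 2))))*(-4/7 + 0 - ⅐))*6 = ((5/(9*(-4 + 3*3 + 2*(-1)*3)))*(-5/7))*6 = ((5/(9*(-4 + 9 - 6)))*(-5/7))*6 = (((5/9)/(-1))*(-5/7))*6 = (((5/9)*(-1))*(-5/7))*6 = -5/9*(-5/7)*6 = (25/63)*6 = 50/21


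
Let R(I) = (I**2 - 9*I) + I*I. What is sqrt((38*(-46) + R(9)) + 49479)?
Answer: 2*sqrt(11953) ≈ 218.66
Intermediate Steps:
R(I) = -9*I + 2*I**2 (R(I) = (I**2 - 9*I) + I**2 = -9*I + 2*I**2)
sqrt((38*(-46) + R(9)) + 49479) = sqrt((38*(-46) + 9*(-9 + 2*9)) + 49479) = sqrt((-1748 + 9*(-9 + 18)) + 49479) = sqrt((-1748 + 9*9) + 49479) = sqrt((-1748 + 81) + 49479) = sqrt(-1667 + 49479) = sqrt(47812) = 2*sqrt(11953)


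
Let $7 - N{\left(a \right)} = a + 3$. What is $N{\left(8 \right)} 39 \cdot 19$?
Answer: $-2964$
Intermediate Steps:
$N{\left(a \right)} = 4 - a$ ($N{\left(a \right)} = 7 - \left(a + 3\right) = 7 - \left(3 + a\right) = 4 - a$)
$N{\left(8 \right)} 39 \cdot 19 = \left(4 - 8\right) 39 \cdot 19 = \left(-4\right) 39 \cdot 19 = \left(-156\right) 19 = -2964$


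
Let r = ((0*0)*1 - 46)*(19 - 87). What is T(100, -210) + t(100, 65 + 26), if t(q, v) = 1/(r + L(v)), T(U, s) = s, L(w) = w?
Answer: -675989/3219 ≈ -210.00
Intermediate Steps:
r = 3128 (r = (0*1 - 46)*(-68) = (0 - 46)*(-68) = -46*(-68) = 3128)
t(q, v) = 1/(3128 + v)
T(100, -210) + t(100, 65 + 26) = -210 + 1/(3128 + (65 + 26)) = -210 + 1/(3128 + 91) = -210 + 1/3219 = -675989/3219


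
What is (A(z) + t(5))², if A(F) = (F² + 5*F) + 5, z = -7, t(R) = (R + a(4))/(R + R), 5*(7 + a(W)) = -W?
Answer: 219024/625 ≈ 350.44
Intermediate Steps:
a(W) = -7 - W/5 (a(W) = -7 + (-W)/5 = -7 - W/5)
t(R) = (-39/5 + R)/(2*R) (t(R) = (R + (-7 - ⅕*4))/(R + R) = (R + (-7 - ⅘))/((2*R)) = (R - 39/5)*(1/(2*R)) = (-39/5 + R)*(1/(2*R)) = (-39/5 + R)/(2*R))
A(F) = 5 + F² + 5*F
(A(z) + t(5))² = ((5 + (-7)² + 5*(-7)) + (⅒)*(-39 + 5*5)/5)² = ((5 + 49 - 35) + (⅒)*(⅕)*(-39 + 25))² = (19 + (⅒)*(⅕)*(-14))² = (19 - 7/25)² = (468/25)² = 219024/625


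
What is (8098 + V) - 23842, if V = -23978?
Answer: -39722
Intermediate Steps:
(8098 + V) - 23842 = (8098 - 23978) - 23842 = -15880 - 23842 = -39722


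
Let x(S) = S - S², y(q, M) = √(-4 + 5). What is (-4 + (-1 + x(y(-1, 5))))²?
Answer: 25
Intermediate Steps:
y(q, M) = 1 (y(q, M) = √1 = 1)
(-4 + (-1 + x(y(-1, 5))))² = (-4 + (-1 + 1*(1 - 1*1)))² = (-4 + (-1 + 1*(1 - 1)))² = (-4 + (-1 + 1*0))² = (-4 + (-1 + 0))² = (-4 - 1)² = (-5)² = 25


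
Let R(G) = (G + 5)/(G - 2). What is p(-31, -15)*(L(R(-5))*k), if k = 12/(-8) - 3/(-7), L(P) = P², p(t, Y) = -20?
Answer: 0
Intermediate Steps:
R(G) = (5 + G)/(-2 + G)
k = -15/14 (k = 12*(-⅛) - 3*(-⅐) = -3/2 + 3/7 = -15/14 ≈ -1.0714)
p(-31, -15)*(L(R(-5))*k) = -20*((5 - 5)/(-2 - 5))²*(-15)/14 = -20*(0/(-7))²*(-15)/14 = -20*(-⅐*0)²*(-15)/14 = -20*0²*(-15)/14 = -0*(-15)/14 = -20*0 = 0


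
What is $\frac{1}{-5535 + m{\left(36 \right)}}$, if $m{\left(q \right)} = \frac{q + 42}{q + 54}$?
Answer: $- \frac{15}{83012} \approx -0.0001807$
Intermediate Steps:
$m{\left(q \right)} = \frac{42 + q}{54 + q}$
$\frac{1}{-5535 + m{\left(36 \right)}} = \frac{1}{-5535 + \frac{42 + 36}{54 + 36}} = \frac{1}{-5535 + \frac{1}{90} \cdot 78} = \frac{1}{-5535 + \frac{13}{15}} = \frac{1}{- \frac{83012}{15}} = - \frac{15}{83012}$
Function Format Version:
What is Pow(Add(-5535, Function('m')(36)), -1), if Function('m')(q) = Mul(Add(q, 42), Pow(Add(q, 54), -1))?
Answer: Rational(-15, 83012) ≈ -0.00018070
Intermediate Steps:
Function('m')(q) = Mul(Pow(Add(54, q), -1), Add(42, q)) (Function('m')(q) = Mul(Add(42, q), Pow(Add(54, q), -1)) = Mul(Pow(Add(54, q), -1), Add(42, q)))
Pow(Add(-5535, Function('m')(36)), -1) = Pow(Add(-5535, Mul(Pow(Add(54, 36), -1), Add(42, 36))), -1) = Pow(Add(-5535, Mul(Pow(90, -1), 78)), -1) = Pow(Add(-5535, Mul(Rational(1, 90), 78)), -1) = Pow(Add(-5535, Rational(13, 15)), -1) = Pow(Rational(-83012, 15), -1) = Rational(-15, 83012)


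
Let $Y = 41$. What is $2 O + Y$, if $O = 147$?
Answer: $335$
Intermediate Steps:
$2 O + Y = 2 \cdot 147 + 41 = 294 + 41 = 335$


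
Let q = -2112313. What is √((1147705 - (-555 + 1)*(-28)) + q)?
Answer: 2*I*√245030 ≈ 990.01*I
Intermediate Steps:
√((1147705 - (-555 + 1)*(-28)) + q) = √((1147705 - (-555 + 1)*(-28)) - 2112313) = √((1147705 - (-554)*(-28)) - 2112313) = √((1147705 - 1*15512) - 2112313) = √((1147705 - 15512) - 2112313) = √(1132193 - 2112313) = √(-980120) = 2*I*√245030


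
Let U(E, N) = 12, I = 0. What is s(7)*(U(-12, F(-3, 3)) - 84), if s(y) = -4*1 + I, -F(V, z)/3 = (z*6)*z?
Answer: 288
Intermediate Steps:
F(V, z) = -18*z**2 (F(V, z) = -3*z*6*z = -3*6*z*z = -18*z**2)
s(y) = -4 (s(y) = -4*1 + 0 = -4 + 0 = -4)
s(7)*(U(-12, F(-3, 3)) - 84) = -4*(12 - 84) = -4*(-72) = 288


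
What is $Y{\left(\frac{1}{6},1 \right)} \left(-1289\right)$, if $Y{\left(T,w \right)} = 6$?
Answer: $-7734$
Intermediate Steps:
$Y{\left(\frac{1}{6},1 \right)} \left(-1289\right) = 6 \left(-1289\right) = -7734$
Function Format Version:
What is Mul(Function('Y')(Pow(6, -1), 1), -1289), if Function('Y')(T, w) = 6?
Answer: -7734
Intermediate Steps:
Mul(Function('Y')(Pow(6, -1), 1), -1289) = Mul(6, -1289) = -7734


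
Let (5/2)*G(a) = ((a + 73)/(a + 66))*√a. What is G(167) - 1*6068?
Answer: -6068 + 96*√167/233 ≈ -6062.7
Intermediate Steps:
G(a) = 2*√a*(73 + a)/(5*(66 + a)) (G(a) = 2*(((a + 73)/(a + 66))*√a)/5 = 2*(((73 + a)/(66 + a))*√a)/5 = 2*(√a*(73 + a)/(66 + a))/5 = 2*√a*(73 + a)/(5*(66 + a)))
G(167) - 1*6068 = 2*√167*(73 + 167)/(5*(66 + 167)) - 1*6068 = (⅖)*√167*240/233 - 6068 = (⅖)*√167*(1/233)*240 - 6068 = 96*√167/233 - 6068 = -6068 + 96*√167/233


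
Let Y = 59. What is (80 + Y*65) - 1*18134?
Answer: -14219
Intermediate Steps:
(80 + Y*65) - 1*18134 = (80 + 59*65) - 1*18134 = (80 + 3835) - 18134 = 3915 - 18134 = -14219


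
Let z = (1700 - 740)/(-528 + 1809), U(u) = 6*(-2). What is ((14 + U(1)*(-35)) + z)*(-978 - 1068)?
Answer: -379815348/427 ≈ -8.8950e+5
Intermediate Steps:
U(u) = -12
z = 320/427 (z = 960/1281 = 960*(1/1281) = 320/427 ≈ 0.74941)
((14 + U(1)*(-35)) + z)*(-978 - 1068) = ((14 - 12*(-35)) + 320/427)*(-978 - 1068) = ((14 + 420) + 320/427)*(-2046) = (434 + 320/427)*(-2046) = (185638/427)*(-2046) = -379815348/427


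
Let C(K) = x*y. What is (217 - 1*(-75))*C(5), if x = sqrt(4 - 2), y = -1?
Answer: -292*sqrt(2) ≈ -412.95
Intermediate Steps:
x = sqrt(2) ≈ 1.4142
C(K) = -sqrt(2) (C(K) = sqrt(2)*(-1) = -sqrt(2))
(217 - 1*(-75))*C(5) = (217 - 1*(-75))*(-sqrt(2)) = (217 + 75)*(-sqrt(2)) = 292*(-sqrt(2)) = -292*sqrt(2)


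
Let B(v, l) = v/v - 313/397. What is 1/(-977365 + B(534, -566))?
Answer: -397/388013821 ≈ -1.0232e-6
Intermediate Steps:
B(v, l) = 84/397 (B(v, l) = 1 - 313*1/397 = 1 - 313/397 = 84/397)
1/(-977365 + B(534, -566)) = 1/(-977365 + 84/397) = 1/(-388013821/397) = -397/388013821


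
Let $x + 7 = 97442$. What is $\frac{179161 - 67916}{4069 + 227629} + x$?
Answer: $\frac{22575605875}{231698} \approx 97436.0$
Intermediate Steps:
$x = 97435$ ($x = -7 + 97442 = 97435$)
$\frac{179161 - 67916}{4069 + 227629} + x = \frac{179161 - 67916}{4069 + 227629} + 97435 = \frac{111245}{231698} + 97435 = \frac{22575605875}{231698}$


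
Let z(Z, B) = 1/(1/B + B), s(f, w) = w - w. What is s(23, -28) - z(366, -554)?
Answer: 554/306917 ≈ 0.0018050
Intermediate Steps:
s(f, w) = 0
z(Z, B) = 1/(B + 1/B)
s(23, -28) - z(366, -554) = 0 - (-554)/(1 + (-554)**2) = 0 - (-554)/(1 + 306916) = 0 - (-554)/306917 = 0 - 1*(-554/306917) = 0 + 554/306917 = 554/306917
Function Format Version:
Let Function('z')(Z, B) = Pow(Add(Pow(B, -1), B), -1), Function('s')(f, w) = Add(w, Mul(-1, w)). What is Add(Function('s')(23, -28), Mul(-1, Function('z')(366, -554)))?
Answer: Rational(554, 306917) ≈ 0.0018050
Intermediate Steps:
Function('s')(f, w) = 0
Function('z')(Z, B) = Pow(Add(B, Pow(B, -1)), -1)
Add(Function('s')(23, -28), Mul(-1, Function('z')(366, -554))) = Add(0, Mul(-1, Mul(-554, Pow(Add(1, Pow(-554, 2)), -1)))) = Add(0, Mul(-1, Mul(-554, Pow(Add(1, 306916), -1)))) = Add(0, Mul(-1, Mul(-554, Pow(306917, -1)))) = Add(0, Mul(-1, Mul(-554, Rational(1, 306917)))) = Add(0, Mul(-1, Rational(-554, 306917))) = Add(0, Rational(554, 306917)) = Rational(554, 306917)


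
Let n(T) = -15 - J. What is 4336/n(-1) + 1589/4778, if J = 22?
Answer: -20658615/176786 ≈ -116.86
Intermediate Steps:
n(T) = -37 (n(T) = -15 - 1*22 = -15 - 22 = -37)
4336/n(-1) + 1589/4778 = 4336/(-37) + 1589/4778 = 4336*(-1/37) + 1589*(1/4778) = -4336/37 + 1589/4778 = -20658615/176786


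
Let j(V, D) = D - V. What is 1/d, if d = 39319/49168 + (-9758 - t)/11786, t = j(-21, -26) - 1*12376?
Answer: 41392432/42312957 ≈ 0.97824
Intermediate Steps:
t = -12381 (t = (-26 - 1*(-21)) - 1*12376 = (-26 + 21) - 12376 = -5 - 12376 = -12381)
d = 42312957/41392432 (d = 39319/49168 + (-9758 - 1*(-12381))/11786 = 39319*(1/49168) + (-9758 + 12381)*(1/11786) = 5617/7024 + 2623*(1/11786) = 5617/7024 + 2623/11786 = 42312957/41392432 ≈ 1.0222)
1/d = 1/(42312957/41392432) = 41392432/42312957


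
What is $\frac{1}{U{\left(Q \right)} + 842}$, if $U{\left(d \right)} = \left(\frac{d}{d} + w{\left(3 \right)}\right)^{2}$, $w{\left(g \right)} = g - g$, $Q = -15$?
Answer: $\frac{1}{843} \approx 0.0011862$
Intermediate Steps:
$w{\left(g \right)} = 0$
$U{\left(d \right)} = 1$ ($U{\left(d \right)} = \left(\frac{d}{d} + 0\right)^{2} = \left(1 + 0\right)^{2} = 1^{2} = 1$)
$\frac{1}{U{\left(Q \right)} + 842} = \frac{1}{1 + 842} = \frac{1}{843}$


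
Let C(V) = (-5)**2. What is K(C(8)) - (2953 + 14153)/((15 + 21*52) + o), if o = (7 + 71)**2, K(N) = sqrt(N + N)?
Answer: -5702/2397 + 5*sqrt(2) ≈ 4.6923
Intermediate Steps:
C(V) = 25
K(N) = sqrt(2)*sqrt(N) (K(N) = sqrt(2*N) = sqrt(2)*sqrt(N))
o = 6084 (o = 78**2 = 6084)
K(C(8)) - (2953 + 14153)/((15 + 21*52) + o) = sqrt(2)*sqrt(25) - (2953 + 14153)/((15 + 21*52) + 6084) = sqrt(2)*5 - 17106/((15 + 1092) + 6084) = 5*sqrt(2) - 17106/(1107 + 6084) = 5*sqrt(2) - 17106/7191 = 5*sqrt(2) - 1*5702/2397 = 5*sqrt(2) - 5702/2397 = -5702/2397 + 5*sqrt(2)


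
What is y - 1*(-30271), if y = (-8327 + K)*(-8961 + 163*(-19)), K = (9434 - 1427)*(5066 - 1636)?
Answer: -331060595343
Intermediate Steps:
K = 27464010 (K = 8007*3430 = 27464010)
y = -331060625614 (y = (-8327 + 27464010)*(-8961 + 163*(-19)) = 27455683*(-8961 - 3097) = 27455683*(-12058) = -331060625614)
y - 1*(-30271) = -331060625614 - 1*(-30271) = -331060625614 + 30271 = -331060595343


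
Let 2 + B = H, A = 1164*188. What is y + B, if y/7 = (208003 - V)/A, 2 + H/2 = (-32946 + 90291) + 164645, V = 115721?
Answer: 48578182171/109416 ≈ 4.4398e+5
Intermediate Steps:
A = 218832
H = 443976 (H = -4 + 2*((-32946 + 90291) + 164645) = -4 + 2*(57345 + 164645) = -4 + 2*221990 = -4 + 443980 = 443976)
B = 443974 (B = -2 + 443976 = 443974)
y = 322987/109416 (y = 7*((208003 - 1*115721)/218832) = 7*((208003 - 115721)*(1/218832)) = 7*(92282*(1/218832)) = 7*(46141/109416) = 322987/109416 ≈ 2.9519)
y + B = 322987/109416 + 443974 = 48578182171/109416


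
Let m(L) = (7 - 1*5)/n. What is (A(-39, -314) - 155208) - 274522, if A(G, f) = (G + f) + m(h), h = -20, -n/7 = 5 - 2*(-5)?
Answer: -45158717/105 ≈ -4.3008e+5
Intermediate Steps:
n = -105 (n = -7*(5 - 2*(-5)) = -7*(5 + 10) = -7*15 = -105)
m(L) = -2/105 (m(L) = (7 - 1*5)/(-105) = (7 - 5)*(-1/105) = 2*(-1/105) = -2/105)
A(G, f) = -2/105 + G + f (A(G, f) = (G + f) - 2/105 = -2/105 + G + f)
(A(-39, -314) - 155208) - 274522 = ((-2/105 - 39 - 314) - 155208) - 274522 = (-37067/105 - 155208) - 274522 = -16333907/105 - 274522 = -45158717/105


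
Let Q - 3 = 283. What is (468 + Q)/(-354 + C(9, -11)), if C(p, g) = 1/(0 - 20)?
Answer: -15080/7081 ≈ -2.1296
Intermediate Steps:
Q = 286 (Q = 3 + 283 = 286)
C(p, g) = -1/20 (C(p, g) = 1/(-20) = -1/20)
(468 + Q)/(-354 + C(9, -11)) = (468 + 286)/(-354 - 1/20) = 754/(-7081/20) = 754*(-20/7081) = -15080/7081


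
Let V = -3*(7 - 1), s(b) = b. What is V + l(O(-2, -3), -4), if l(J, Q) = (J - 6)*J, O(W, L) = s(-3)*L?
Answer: 9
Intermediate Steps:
V = -18 (V = -3*6 = -18)
O(W, L) = -3*L
l(J, Q) = J*(-6 + J) (l(J, Q) = (-6 + J)*J = J*(-6 + J))
V + l(O(-2, -3), -4) = -18 + (-3*(-3))*(-6 - 3*(-3)) = -18 + 9*(-6 + 9) = -18 + 9*3 = -18 + 27 = 9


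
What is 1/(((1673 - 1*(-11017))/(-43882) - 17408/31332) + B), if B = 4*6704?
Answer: 171863853/4608555894431 ≈ 3.7292e-5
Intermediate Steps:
B = 26816
1/(((1673 - 1*(-11017))/(-43882) - 17408/31332) + B) = 1/(((1673 - 1*(-11017))/(-43882) - 17408/31332) + 26816) = 1/(((1673 + 11017)*(-1/43882) - 17408*1/31332) + 26816) = 1/((12690*(-1/43882) - 4352/7833) + 26816) = 1/((-6345/21941 - 4352/7833) + 26816) = 1/(-145187617/171863853 + 26816) = 1/(4608555894431/171863853) = 171863853/4608555894431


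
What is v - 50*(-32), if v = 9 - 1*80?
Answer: 1529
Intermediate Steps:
v = -71 (v = 9 - 80 = -71)
v - 50*(-32) = -71 - 50*(-32) = -71 + 1600 = 1529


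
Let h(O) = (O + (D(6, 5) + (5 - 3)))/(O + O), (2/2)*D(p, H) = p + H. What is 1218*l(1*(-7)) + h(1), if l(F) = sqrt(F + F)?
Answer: 7 + 1218*I*sqrt(14) ≈ 7.0 + 4557.3*I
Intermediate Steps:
D(p, H) = H + p (D(p, H) = p + H = H + p)
l(F) = sqrt(2)*sqrt(F) (l(F) = sqrt(2*F) = sqrt(2)*sqrt(F))
h(O) = (13 + O)/(2*O) (h(O) = (O + ((5 + 6) + (5 - 3)))/(O + O) = (O + (11 + 2))/((2*O)) = (O + 13)*(1/(2*O)) = (13 + O)*(1/(2*O)) = (13 + O)/(2*O))
1218*l(1*(-7)) + h(1) = 1218*(sqrt(2)*sqrt(1*(-7))) + (1/2)*(13 + 1)/1 = 1218*(sqrt(2)*sqrt(-7)) + (1/2)*1*14 = 1218*(sqrt(2)*(I*sqrt(7))) + 7 = 1218*(I*sqrt(14)) + 7 = 1218*I*sqrt(14) + 7 = 7 + 1218*I*sqrt(14)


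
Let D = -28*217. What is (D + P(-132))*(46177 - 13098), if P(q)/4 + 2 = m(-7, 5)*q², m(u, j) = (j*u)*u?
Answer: 564639873444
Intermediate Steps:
m(u, j) = j*u²
D = -6076
P(q) = -8 + 980*q² (P(q) = -8 + 4*((5*(-7)²)*q²) = -8 + 4*((5*49)*q²) = -8 + 4*(245*q²) = -8 + 980*q²)
(D + P(-132))*(46177 - 13098) = (-6076 + (-8 + 980*(-132)²))*(46177 - 13098) = (-6076 + (-8 + 980*17424))*33079 = (-6076 + (-8 + 17075520))*33079 = (-6076 + 17075512)*33079 = 17069436*33079 = 564639873444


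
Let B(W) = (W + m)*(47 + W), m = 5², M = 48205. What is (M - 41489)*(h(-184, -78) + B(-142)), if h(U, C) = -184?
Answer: 73412596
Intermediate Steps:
m = 25
B(W) = (25 + W)*(47 + W) (B(W) = (W + 25)*(47 + W) = (25 + W)*(47 + W))
(M - 41489)*(h(-184, -78) + B(-142)) = (48205 - 41489)*(-184 + (1175 + (-142)² + 72*(-142))) = 6716*(-184 + (1175 + 20164 - 10224)) = 6716*(-184 + 11115) = 6716*10931 = 73412596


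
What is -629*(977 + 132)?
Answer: -697561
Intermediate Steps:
-629*(977 + 132) = -629*1109 = -697561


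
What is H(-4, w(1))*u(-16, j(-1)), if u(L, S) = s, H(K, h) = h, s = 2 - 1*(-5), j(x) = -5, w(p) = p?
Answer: 7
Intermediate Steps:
s = 7 (s = 2 + 5 = 7)
u(L, S) = 7
H(-4, w(1))*u(-16, j(-1)) = 1*7 = 7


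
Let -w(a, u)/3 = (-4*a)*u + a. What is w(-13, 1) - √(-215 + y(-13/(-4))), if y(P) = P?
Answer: -117 - 11*I*√7/2 ≈ -117.0 - 14.552*I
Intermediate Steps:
w(a, u) = -3*a + 12*a*u (w(a, u) = -3*((-4*a)*u + a) = -3*(-4*a*u + a) = -3*(a - 4*a*u) = -3*a + 12*a*u)
w(-13, 1) - √(-215 + y(-13/(-4))) = 3*(-13)*(-1 + 4*1) - √(-215 - 13/(-4)) = 3*(-13)*(-1 + 4) - √(-215 - 13*(-¼)) = 3*(-13)*3 - √(-215 + 13/4) = -117 - √(-847/4) = -117 - 11*I*√7/2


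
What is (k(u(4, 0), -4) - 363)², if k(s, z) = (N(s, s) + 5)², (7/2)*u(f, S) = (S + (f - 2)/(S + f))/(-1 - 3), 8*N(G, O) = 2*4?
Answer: 106929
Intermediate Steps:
N(G, O) = 1 (N(G, O) = (2*4)/8 = (⅛)*8 = 1)
u(f, S) = -S/14 - (-2 + f)/(14*(S + f)) (u(f, S) = 2*((S + (f - 2)/(S + f))/(-1 - 3))/7 = 2*((S + (-2 + f)/(S + f))/(-4))/7 = 2*((S + (-2 + f)/(S + f))*(-¼))/7 = 2*(-S/4 - (-2 + f)/(4*(S + f)))/7 = -S/14 - (-2 + f)/(14*(S + f)))
k(s, z) = 36 (k(s, z) = (1 + 5)² = 6² = 36)
(k(u(4, 0), -4) - 363)² = (36 - 363)² = (-327)² = 106929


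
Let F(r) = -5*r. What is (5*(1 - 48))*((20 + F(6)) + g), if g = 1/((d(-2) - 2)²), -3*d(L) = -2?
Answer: 35485/16 ≈ 2217.8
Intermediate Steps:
d(L) = ⅔ (d(L) = -⅓*(-2) = ⅔)
g = 9/16 (g = 1/((⅔ - 2)²) = 1/((-4/3)²) = 1/(16/9) = 9/16 ≈ 0.56250)
(5*(1 - 48))*((20 + F(6)) + g) = (5*(1 - 48))*((20 - 5*6) + 9/16) = (5*(-47))*((20 - 30) + 9/16) = -235*(-10 + 9/16) = -235*(-151/16) = 35485/16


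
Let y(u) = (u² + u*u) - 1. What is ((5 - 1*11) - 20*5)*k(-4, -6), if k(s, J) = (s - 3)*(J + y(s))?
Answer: 18550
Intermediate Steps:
y(u) = -1 + 2*u² (y(u) = (u² + u²) - 1 = 2*u² - 1 = -1 + 2*u²)
k(s, J) = (-3 + s)*(-1 + J + 2*s²) (k(s, J) = (s - 3)*(J + (-1 + 2*s²)) = (-3 + s)*(-1 + J + 2*s²))
((5 - 1*11) - 20*5)*k(-4, -6) = ((5 - 1*11) - 20*5)*(3 - 1*(-4) - 6*(-4)² - 3*(-6) + 2*(-4)³ - 6*(-4)) = ((5 - 11) - 100)*(3 + 4 - 6*16 + 18 + 2*(-64) + 24) = (-6 - 100)*(3 + 4 - 96 + 18 - 128 + 24) = -106*(-175) = 18550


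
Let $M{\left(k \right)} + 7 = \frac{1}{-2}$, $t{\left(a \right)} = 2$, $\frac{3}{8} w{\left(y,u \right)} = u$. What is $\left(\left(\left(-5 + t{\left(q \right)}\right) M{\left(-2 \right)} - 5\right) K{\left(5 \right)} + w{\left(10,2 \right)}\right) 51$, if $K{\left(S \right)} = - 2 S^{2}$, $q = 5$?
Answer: $-44353$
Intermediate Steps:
$w{\left(y,u \right)} = \frac{8 u}{3}$
$M{\left(k \right)} = - \frac{15}{2}$ ($M{\left(k \right)} = -7 + \frac{1}{-2} = -7 - \frac{1}{2} = - \frac{15}{2}$)
$\left(\left(\left(-5 + t{\left(q \right)}\right) M{\left(-2 \right)} - 5\right) K{\left(5 \right)} + w{\left(10,2 \right)}\right) 51 = \left(\left(\left(-5 + 2\right) \left(- \frac{15}{2}\right) - 5\right) \left(- 2 \cdot 5^{2}\right) + \frac{8}{3} \cdot 2\right) 51 = \left(\left(\left(-3\right) \left(- \frac{15}{2}\right) - 5\right) \left(\left(-2\right) 25\right) + \frac{16}{3}\right) 51 = \left(\left(\frac{45}{2} - 5\right) \left(-50\right) + \frac{16}{3}\right) 51 = \left(\frac{35}{2} \left(-50\right) + \frac{16}{3}\right) 51 = \left(-875 + \frac{16}{3}\right) 51 = \left(- \frac{2609}{3}\right) 51 = -44353$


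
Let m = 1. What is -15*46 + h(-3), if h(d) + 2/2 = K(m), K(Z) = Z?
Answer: -690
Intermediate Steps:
h(d) = 0 (h(d) = -1 + 1 = 0)
-15*46 + h(-3) = -15*46 + 0 = -690 + 0 = -690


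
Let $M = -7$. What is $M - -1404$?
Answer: $1397$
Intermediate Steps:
$M - -1404 = -7 - -1404 = -7 + 1404 = 1397$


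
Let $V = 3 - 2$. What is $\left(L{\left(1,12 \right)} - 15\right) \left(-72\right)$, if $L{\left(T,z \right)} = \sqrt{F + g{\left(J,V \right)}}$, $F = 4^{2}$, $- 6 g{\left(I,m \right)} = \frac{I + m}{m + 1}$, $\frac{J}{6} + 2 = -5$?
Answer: $1080 - 12 \sqrt{699} \approx 762.74$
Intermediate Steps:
$J = -42$ ($J = -12 + 6 \left(-5\right) = -12 - 30 = -42$)
$V = 1$
$g{\left(I,m \right)} = - \frac{I + m}{6 \left(1 + m\right)}$ ($g{\left(I,m \right)} = - \frac{\left(I + m\right) \frac{1}{m + 1}}{6} = - \frac{\left(I + m\right) \frac{1}{1 + m}}{6} = - \frac{\frac{1}{1 + m} \left(I + m\right)}{6} = - \frac{I + m}{6 \left(1 + m\right)}$)
$F = 16$
$L{\left(T,z \right)} = \frac{\sqrt{699}}{6}$ ($L{\left(T,z \right)} = \sqrt{16 + \frac{\left(-1\right) \left(-42\right) - 1}{6 \left(1 + 1\right)}} = \sqrt{16 + \frac{42 - 1}{6 \cdot 2}} = \sqrt{16 + \frac{1}{6} \cdot \frac{1}{2} \cdot 41} = \sqrt{16 + \frac{41}{12}} = \sqrt{\frac{233}{12}} = \frac{\sqrt{699}}{6}$)
$\left(L{\left(1,12 \right)} - 15\right) \left(-72\right) = \left(\frac{\sqrt{699}}{6} - 15\right) \left(-72\right) = \left(-15 + \frac{\sqrt{699}}{6}\right) \left(-72\right) = 1080 - 12 \sqrt{699}$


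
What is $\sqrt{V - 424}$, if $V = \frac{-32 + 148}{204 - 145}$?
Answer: $\frac{10 i \sqrt{14691}}{59} \approx 20.543 i$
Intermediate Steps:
$V = \frac{116}{59} \approx 1.9661$
$\sqrt{V - 424} = \sqrt{\frac{116}{59} - 424} = \sqrt{- \frac{24900}{59}} = \frac{10 i \sqrt{14691}}{59}$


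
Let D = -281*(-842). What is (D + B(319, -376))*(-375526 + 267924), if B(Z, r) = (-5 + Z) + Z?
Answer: -25526960470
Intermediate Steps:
B(Z, r) = -5 + 2*Z
D = 236602
(D + B(319, -376))*(-375526 + 267924) = (236602 + (-5 + 2*319))*(-375526 + 267924) = (236602 + (-5 + 638))*(-107602) = (236602 + 633)*(-107602) = 237235*(-107602) = -25526960470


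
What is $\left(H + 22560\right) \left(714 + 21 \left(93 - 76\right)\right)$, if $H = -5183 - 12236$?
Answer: $5506011$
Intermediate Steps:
$H = -17419$ ($H = -5183 - 12236 = -17419$)
$\left(H + 22560\right) \left(714 + 21 \left(93 - 76\right)\right) = \left(-17419 + 22560\right) \left(714 + 21 \left(93 - 76\right)\right) = 5141 \left(714 + 21 \cdot 17\right) = 5141 \left(714 + 357\right) = 5141 \cdot 1071 = 5506011$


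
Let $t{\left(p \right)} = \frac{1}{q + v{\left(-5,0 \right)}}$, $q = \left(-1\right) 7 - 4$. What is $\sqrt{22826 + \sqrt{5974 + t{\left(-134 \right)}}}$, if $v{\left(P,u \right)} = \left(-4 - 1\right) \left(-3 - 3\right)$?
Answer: $\frac{\sqrt{8240186 + 19 \sqrt{2156633}}}{19} \approx 151.34$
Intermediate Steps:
$v{\left(P,u \right)} = 30$ ($v{\left(P,u \right)} = \left(-5\right) \left(-6\right) = 30$)
$q = -11$ ($q = -7 - 4 = -11$)
$t{\left(p \right)} = \frac{1}{19}$ ($t{\left(p \right)} = \frac{1}{-11 + 30} = \frac{1}{19}$)
$\sqrt{22826 + \sqrt{5974 + t{\left(-134 \right)}}} = \sqrt{22826 + \sqrt{5974 + \frac{1}{19}}} = \sqrt{22826 + \sqrt{\frac{113507}{19}}} = \sqrt{22826 + \frac{\sqrt{2156633}}{19}}$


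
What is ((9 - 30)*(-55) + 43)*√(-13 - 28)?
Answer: 1198*I*√41 ≈ 7670.9*I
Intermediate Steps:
((9 - 30)*(-55) + 43)*√(-13 - 28) = (-21*(-55) + 43)*√(-41) = (1155 + 43)*(I*√41) = 1198*(I*√41) = 1198*I*√41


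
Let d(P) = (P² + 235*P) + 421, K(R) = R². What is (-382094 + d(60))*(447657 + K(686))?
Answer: -334219299169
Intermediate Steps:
d(P) = 421 + P² + 235*P
(-382094 + d(60))*(447657 + K(686)) = (-382094 + (421 + 60² + 235*60))*(447657 + 686²) = (-382094 + (421 + 3600 + 14100))*(447657 + 470596) = (-382094 + 18121)*918253 = -363973*918253 = -334219299169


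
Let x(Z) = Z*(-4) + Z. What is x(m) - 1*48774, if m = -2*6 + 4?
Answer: -48750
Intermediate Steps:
m = -8 (m = -12 + 4 = -8)
x(Z) = -3*Z (x(Z) = -4*Z + Z = -3*Z)
x(m) - 1*48774 = -3*(-8) - 1*48774 = 24 - 48774 = -48750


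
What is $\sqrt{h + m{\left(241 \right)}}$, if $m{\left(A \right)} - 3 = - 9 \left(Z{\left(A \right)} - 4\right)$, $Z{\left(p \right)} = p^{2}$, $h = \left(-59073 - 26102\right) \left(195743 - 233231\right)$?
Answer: $3 \sqrt{354724190} \approx 56502.0$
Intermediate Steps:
$h = 3193040400$ ($h = \left(-85175\right) \left(-37488\right) = 3193040400$)
$m{\left(A \right)} = 39 - 9 A^{2}$ ($m{\left(A \right)} = 3 - 9 \left(A^{2} - 4\right) = 3 - 9 \left(-4 + A^{2}\right) = 3 - \left(-36 + 9 A^{2}\right) = 39 - 9 A^{2}$)
$\sqrt{h + m{\left(241 \right)}} = \sqrt{3193040400 + \left(39 - 9 \cdot 241^{2}\right)} = \sqrt{3193040400 + \left(39 - 522729\right)} = \sqrt{3193040400 - 522690} = \sqrt{3192517710} = 3 \sqrt{354724190}$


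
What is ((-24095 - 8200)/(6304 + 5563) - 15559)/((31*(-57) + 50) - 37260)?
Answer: 184670948/462540059 ≈ 0.39925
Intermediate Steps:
((-24095 - 8200)/(6304 + 5563) - 15559)/((31*(-57) + 50) - 37260) = (-32295/11867 - 15559)/((-1767 + 50) - 37260) = (-32295*1/11867 - 15559)/(-1717 - 37260) = (-32295/11867 - 15559)/(-38977) = -184670948/11867*(-1/38977) = 184670948/462540059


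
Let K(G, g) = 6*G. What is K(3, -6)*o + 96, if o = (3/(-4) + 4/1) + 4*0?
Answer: 309/2 ≈ 154.50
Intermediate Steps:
o = 13/4 (o = (3*(-¼) + 4*1) + 0 = (-¾ + 4) + 0 = 13/4 + 0 = 13/4 ≈ 3.2500)
K(3, -6)*o + 96 = (6*3)*(13/4) + 96 = 18*(13/4) + 96 = 117/2 + 96 = 309/2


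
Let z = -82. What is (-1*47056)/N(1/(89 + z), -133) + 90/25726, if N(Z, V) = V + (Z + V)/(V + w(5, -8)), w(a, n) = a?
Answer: 271168695299/760447697 ≈ 356.59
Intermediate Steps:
N(Z, V) = V + (V + Z)/(5 + V) (N(Z, V) = V + (Z + V)/(V + 5) = V + (V + Z)/(5 + V))
(-1*47056)/N(1/(89 + z), -133) + 90/25726 = (-1*47056)/(((1/(89 - 82) + (-133)² + 6*(-133))/(5 - 133))) + 90/25726 = -47056*(-128/(1/7 + 17689 - 798)) + 90*(1/25726) = -47056*(-128/(⅐ + 17689 - 798)) + 45/12863 = -47056/((-1/128*118238/7)) + 45/12863 = -47056/(-59119/448) + 45/12863 = -47056*(-448/59119) + 45/12863 = 21081088/59119 + 45/12863 = 271168695299/760447697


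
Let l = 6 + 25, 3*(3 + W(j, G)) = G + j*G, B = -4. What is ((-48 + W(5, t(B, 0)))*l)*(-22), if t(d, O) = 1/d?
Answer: 35123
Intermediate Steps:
W(j, G) = -3 + G/3 + G*j/3 (W(j, G) = -3 + (G + j*G)/3 = -3 + (G + G*j)/3 = -3 + (G/3 + G*j/3) = -3 + G/3 + G*j/3)
l = 31
((-48 + W(5, t(B, 0)))*l)*(-22) = ((-48 + (-3 + (⅓)/(-4) + (⅓)*5/(-4)))*31)*(-22) = ((-48 + (-3 + (⅓)*(-¼) + (⅓)*(-¼)*5))*31)*(-22) = ((-48 + (-3 - 1/12 - 5/12))*31)*(-22) = ((-48 - 7/2)*31)*(-22) = -103/2*31*(-22) = -3193/2*(-22) = 35123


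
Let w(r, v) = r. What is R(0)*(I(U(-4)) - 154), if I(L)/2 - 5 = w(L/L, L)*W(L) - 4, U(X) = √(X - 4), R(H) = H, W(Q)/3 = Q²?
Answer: 0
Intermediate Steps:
W(Q) = 3*Q²
U(X) = √(-4 + X)
I(L) = 2 + 6*L² (I(L) = 10 + 2*((L/L)*(3*L²) - 4) = 10 + 2*(1*(3*L²) - 4) = 10 + 2*(3*L² - 4) = 10 + 2*(-4 + 3*L²) = 10 + (-8 + 6*L²) = 2 + 6*L²)
R(0)*(I(U(-4)) - 154) = 0*((2 + 6*(√(-4 - 4))²) - 154) = 0*((2 + 6*(√(-8))²) - 154) = 0*((2 + 6*(2*I*√2)²) - 154) = 0*((2 + 6*(-8)) - 154) = 0*((2 - 48) - 154) = 0*(-46 - 154) = 0*(-200) = 0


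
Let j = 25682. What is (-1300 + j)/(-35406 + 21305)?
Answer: -24382/14101 ≈ -1.7291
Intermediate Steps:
(-1300 + j)/(-35406 + 21305) = (-1300 + 25682)/(-35406 + 21305) = 24382/(-14101) = 24382*(-1/14101) = -24382/14101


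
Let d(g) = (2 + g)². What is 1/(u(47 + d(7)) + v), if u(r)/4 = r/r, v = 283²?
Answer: 1/80093 ≈ 1.2485e-5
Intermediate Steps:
v = 80089
u(r) = 4 (u(r) = 4*(r/r) = 4*1 = 4)
1/(u(47 + d(7)) + v) = 1/(4 + 80089) = 1/80093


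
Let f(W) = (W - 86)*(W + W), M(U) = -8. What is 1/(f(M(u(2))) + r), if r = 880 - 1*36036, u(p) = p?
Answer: -1/33652 ≈ -2.9716e-5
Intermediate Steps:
f(W) = 2*W*(-86 + W) (f(W) = (-86 + W)*(2*W) = 2*W*(-86 + W))
r = -35156 (r = 880 - 36036 = -35156)
1/(f(M(u(2))) + r) = 1/(2*(-8)*(-86 - 8) - 35156) = 1/(2*(-8)*(-94) - 35156) = 1/(1504 - 35156) = 1/(-33652) = -1/33652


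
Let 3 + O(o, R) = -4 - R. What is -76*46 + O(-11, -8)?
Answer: -3495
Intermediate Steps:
O(o, R) = -7 - R (O(o, R) = -3 + (-4 - R) = -7 - R)
-76*46 + O(-11, -8) = -76*46 + (-7 - 1*(-8)) = -3496 + (-7 + 8) = -3496 + 1 = -3495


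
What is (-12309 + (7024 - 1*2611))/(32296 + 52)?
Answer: -1974/8087 ≈ -0.24410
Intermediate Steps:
(-12309 + (7024 - 1*2611))/(32296 + 52) = (-12309 + (7024 - 2611))/32348 = (-12309 + 4413)*(1/32348) = -7896*1/32348 = -1974/8087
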